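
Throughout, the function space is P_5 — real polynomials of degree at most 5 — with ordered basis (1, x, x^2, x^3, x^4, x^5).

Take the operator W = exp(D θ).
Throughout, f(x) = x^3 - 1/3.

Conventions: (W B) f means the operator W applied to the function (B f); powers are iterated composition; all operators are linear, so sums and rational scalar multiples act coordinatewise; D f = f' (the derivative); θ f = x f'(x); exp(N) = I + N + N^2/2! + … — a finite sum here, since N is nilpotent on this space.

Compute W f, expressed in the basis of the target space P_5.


order-1 term: 9x^2
order-2 term: 18x
order-3 term: 6
the series for exp(D θ) f terminates at order 3
exp(D θ) f = x^3 + 9x^2 + 18x + 17/3

g(x) = x^3 + 9x^2 + 18x + 17/3


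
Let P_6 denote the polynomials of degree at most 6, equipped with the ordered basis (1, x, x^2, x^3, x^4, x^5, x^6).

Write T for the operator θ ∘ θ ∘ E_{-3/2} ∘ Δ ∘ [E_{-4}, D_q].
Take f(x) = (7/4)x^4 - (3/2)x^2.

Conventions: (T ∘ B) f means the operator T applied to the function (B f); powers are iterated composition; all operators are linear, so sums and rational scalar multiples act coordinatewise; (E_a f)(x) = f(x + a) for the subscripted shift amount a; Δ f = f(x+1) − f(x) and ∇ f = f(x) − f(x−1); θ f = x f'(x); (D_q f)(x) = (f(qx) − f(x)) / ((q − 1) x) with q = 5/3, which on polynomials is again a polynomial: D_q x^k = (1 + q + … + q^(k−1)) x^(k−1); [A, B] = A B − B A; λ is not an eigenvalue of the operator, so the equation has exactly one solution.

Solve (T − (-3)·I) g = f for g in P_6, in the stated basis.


write g with unknown coordinates in the stated basis and equate coefficients in (T − (-3)·I) g = f
solving from the highest basis element down gives g = (7/12)x^4 - (1/2)x^2 + (1064/81)x
check: T g = -(1064/27)x
so T g − (-3)·g = (7/4)x^4 - (3/2)x^2 = f ✓

g(x) = (7/12)x^4 - (1/2)x^2 + (1064/81)x


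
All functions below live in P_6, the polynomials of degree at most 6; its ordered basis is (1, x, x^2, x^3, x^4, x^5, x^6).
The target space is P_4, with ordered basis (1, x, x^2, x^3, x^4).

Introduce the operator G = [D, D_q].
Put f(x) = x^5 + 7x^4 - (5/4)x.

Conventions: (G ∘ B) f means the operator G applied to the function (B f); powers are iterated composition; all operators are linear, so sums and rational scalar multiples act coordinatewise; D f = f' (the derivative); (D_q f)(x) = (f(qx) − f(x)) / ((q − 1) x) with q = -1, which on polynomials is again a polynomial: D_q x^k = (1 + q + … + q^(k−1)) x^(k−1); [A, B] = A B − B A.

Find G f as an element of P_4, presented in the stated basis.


D_q f = x^4 - 5/4
D D_q f = 4x^3
D f = 5x^4 + 28x^3 - 5/4
D_q D f = 28x^2
[D, D_q] f = 4x^3 - 28x^2

g(x) = 4x^3 - 28x^2


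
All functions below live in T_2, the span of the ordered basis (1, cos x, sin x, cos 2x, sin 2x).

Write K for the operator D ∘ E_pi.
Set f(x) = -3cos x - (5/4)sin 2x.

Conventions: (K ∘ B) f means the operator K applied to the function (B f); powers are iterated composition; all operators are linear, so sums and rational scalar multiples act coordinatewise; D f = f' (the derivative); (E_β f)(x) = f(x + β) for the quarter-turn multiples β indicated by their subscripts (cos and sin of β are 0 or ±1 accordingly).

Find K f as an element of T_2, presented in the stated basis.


E_pi f = 3cos x - (5/4)sin 2x
D E_pi f = -3sin x - (5/2)cos 2x

the result is g(x) = -3sin x - (5/2)cos 2x


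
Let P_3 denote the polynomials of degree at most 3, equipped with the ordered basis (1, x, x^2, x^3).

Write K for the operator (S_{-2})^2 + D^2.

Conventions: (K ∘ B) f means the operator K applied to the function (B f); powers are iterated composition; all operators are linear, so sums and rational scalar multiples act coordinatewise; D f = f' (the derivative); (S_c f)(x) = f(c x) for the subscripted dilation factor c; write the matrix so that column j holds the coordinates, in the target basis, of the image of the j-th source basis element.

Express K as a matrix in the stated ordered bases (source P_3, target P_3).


the matrix is [[1, 0, 2, 0]; [0, 4, 0, 6]; [0, 0, 16, 0]; [0, 0, 0, 64]] (rows listed top to bottom)

image of 1: 1
image of x: 4x
image of x^2: 16x^2 + 2
image of x^3: 64x^3 + 6x
each image's coordinates form column j of the matrix


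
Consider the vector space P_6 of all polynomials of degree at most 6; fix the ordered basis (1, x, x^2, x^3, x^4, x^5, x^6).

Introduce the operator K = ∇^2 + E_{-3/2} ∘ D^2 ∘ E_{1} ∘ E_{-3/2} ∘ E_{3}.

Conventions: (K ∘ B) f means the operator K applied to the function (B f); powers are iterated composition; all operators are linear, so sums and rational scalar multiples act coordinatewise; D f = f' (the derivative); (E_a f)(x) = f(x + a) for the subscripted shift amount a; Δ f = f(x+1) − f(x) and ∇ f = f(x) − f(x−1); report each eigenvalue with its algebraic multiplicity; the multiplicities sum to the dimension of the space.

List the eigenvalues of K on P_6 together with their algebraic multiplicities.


image of 1: 0
image of x: 0
image of x^2: 4
image of x^3: 12x
image of x^4: 24x^2 + 26
image of x^5: 40x^3 + 130x - 10
image of x^6: 60x^4 + 390x^2 - 60x + 92
the matrix is upper triangular; its diagonal is (0, 0, 0, 0, 0, 0, 0)
for a triangular matrix the eigenvalues are the diagonal entries, with algebraic multiplicity their repetition count

λ = 0 (multiplicity 7)


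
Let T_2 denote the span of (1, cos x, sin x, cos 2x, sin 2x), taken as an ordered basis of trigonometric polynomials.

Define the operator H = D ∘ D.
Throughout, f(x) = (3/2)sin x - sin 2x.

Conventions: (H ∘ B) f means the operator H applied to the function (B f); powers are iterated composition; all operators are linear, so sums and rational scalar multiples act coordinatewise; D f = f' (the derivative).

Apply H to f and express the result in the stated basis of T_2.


D f = (3/2)cos x - 2cos 2x
D D f = -(3/2)sin x + 4sin 2x

the image equals g(x) = -(3/2)sin x + 4sin 2x


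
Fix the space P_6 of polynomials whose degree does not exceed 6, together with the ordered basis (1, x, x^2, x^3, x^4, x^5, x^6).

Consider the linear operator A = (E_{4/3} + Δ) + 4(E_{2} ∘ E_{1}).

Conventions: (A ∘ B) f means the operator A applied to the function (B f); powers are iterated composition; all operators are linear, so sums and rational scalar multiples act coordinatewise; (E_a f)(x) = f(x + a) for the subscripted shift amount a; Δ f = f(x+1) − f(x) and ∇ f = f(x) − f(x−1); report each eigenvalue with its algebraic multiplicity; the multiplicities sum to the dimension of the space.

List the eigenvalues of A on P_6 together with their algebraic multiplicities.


λ = 5 (multiplicity 7)

image of 1: 5
image of x: 5x + 43/3
image of x^2: 5x^2 + (86/3)x + 349/9
image of x^3: 5x^3 + 43x^2 + (349/3)x + 3007/27
image of x^4: 5x^4 + (172/3)x^3 + (698/3)x^2 + (12028/27)x + 26581/81
image of x^5: 5x^5 + (215/3)x^4 + (3490/9)x^3 + (30070/27)x^2 + (132905/81)x + 237463/243
image of x^6: 5x^6 + 86x^5 + (1745/3)x^4 + (60140/27)x^3 + (132905/27)x^2 + (474926/81)x + 2130589/729
the matrix is upper triangular; its diagonal is (5, 5, 5, 5, 5, 5, 5)
for a triangular matrix the eigenvalues are the diagonal entries, with algebraic multiplicity their repetition count


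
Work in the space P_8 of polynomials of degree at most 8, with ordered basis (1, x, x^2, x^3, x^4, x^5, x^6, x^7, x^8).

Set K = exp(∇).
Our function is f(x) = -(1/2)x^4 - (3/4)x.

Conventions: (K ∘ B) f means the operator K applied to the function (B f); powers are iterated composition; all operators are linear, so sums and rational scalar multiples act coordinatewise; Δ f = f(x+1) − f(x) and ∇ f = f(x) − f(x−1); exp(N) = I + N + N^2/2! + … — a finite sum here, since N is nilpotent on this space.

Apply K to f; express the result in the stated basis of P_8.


order-1 term: -2x^3 + 3x^2 - 2x - 1/4
order-2 term: -3x^2 + 6x - 7/2
order-3 term: -2x + 3
order-4 term: -1/2
the series for exp(∇) f terminates at order 4
exp(∇) f = -(1/2)x^4 - 2x^3 + (5/4)x - 5/4

g(x) = -(1/2)x^4 - 2x^3 + (5/4)x - 5/4


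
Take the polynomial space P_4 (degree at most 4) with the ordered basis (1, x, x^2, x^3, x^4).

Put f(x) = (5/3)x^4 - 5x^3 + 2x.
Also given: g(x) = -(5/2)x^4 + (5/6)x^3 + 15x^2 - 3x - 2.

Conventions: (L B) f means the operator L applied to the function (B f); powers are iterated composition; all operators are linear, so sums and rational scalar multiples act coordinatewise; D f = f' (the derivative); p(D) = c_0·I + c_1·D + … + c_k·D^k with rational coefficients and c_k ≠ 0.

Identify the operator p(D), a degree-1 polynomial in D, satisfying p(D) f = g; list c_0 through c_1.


p(D) = -(3/2)·I − D, i.e. c_0 = -3/2, c_1 = -1

D^0 f = (5/3)x^4 - 5x^3 + 2x
D^1 f = (20/3)x^3 - 15x^2 + 2
matching coefficients of g against c_0 f + c_1 Df + … from the top degree down determines the c_i
solution: c_0 = -3/2, c_1 = -1


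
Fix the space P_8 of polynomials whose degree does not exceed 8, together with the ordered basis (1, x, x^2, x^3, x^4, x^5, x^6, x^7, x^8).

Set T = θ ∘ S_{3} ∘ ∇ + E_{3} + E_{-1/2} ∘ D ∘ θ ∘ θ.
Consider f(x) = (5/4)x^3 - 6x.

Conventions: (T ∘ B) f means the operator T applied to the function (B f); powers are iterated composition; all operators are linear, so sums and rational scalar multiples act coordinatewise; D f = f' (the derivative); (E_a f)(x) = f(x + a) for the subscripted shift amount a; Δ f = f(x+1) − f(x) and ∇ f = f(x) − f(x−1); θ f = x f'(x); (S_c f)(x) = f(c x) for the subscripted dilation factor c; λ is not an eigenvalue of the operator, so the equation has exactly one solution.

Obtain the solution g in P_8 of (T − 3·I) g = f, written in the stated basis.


the result is g(x) = -(5/8)x^3 - (225/8)x^2 - (4407/16)x - 40431/64

write g with unknown coordinates in the stated basis and equate coefficients in (T − 3·I) g = f
solving from the highest basis element down gives g = -(5/8)x^3 - (225/8)x^2 - (4407/16)x - 40431/64
check: T g = -(5/8)x^3 - (675/8)x^2 - (13317/16)x - 121293/64
so T g − 3·g = (5/4)x^3 - 6x = f ✓


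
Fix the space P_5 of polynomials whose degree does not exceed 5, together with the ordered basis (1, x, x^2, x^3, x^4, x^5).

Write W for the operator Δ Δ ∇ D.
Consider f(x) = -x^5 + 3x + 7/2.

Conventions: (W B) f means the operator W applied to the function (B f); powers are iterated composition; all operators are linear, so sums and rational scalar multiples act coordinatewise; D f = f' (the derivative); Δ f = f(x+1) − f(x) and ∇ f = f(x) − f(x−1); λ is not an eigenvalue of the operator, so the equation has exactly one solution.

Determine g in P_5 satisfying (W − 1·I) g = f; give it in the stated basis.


the result is g(x) = x^5 + 117x + 113/2

write g with unknown coordinates in the stated basis and equate coefficients in (W − 1·I) g = f
solving from the highest basis element down gives g = x^5 + 117x + 113/2
check: W g = 120x + 60
so W g − 1·g = -x^5 + 3x + 7/2 = f ✓


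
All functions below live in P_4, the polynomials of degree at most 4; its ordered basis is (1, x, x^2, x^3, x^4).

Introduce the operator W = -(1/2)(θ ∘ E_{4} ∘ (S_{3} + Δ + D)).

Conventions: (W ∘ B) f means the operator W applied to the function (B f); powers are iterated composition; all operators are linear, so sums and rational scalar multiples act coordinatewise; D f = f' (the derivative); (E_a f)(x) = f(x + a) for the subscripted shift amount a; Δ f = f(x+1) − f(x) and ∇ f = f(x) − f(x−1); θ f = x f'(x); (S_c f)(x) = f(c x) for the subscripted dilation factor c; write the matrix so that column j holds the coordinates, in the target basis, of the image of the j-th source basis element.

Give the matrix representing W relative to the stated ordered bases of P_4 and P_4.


the matrix is [[0, 0, 0, 0, 0]; [0, -3/2, -38, -1347/2, -10586]; [0, 0, -9, -330, -7878]; [0, 0, 0, -81/2, -1956]; [0, 0, 0, 0, -162]] (rows listed top to bottom)

image of 1: 0
image of x: -(3/2)x
image of x^2: -9x^2 - 38x
image of x^3: -(81/2)x^3 - 330x^2 - (1347/2)x
image of x^4: -162x^4 - 1956x^3 - 7878x^2 - 10586x
each image's coordinates form column j of the matrix


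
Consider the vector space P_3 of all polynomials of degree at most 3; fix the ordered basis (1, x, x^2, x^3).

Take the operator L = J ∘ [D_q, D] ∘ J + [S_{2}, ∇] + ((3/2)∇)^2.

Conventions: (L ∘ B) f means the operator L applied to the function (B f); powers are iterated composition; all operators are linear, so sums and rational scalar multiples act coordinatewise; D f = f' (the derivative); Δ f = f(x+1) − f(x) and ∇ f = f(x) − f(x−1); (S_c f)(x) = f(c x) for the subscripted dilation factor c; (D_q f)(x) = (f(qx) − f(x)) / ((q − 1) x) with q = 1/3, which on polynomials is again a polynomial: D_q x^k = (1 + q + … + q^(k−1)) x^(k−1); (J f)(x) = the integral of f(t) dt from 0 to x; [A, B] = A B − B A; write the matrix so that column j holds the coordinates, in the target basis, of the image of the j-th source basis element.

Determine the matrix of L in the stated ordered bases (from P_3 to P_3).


the matrix is [[0, -1, 15/2, -41/2]; [0, 1/3, -4, 63/2]; [0, 0, 5/27, -12]; [0, 0, 0, 1/9]] (rows listed top to bottom)

image of 1: 0
image of x: (1/3)x - 1
image of x^2: (5/27)x^2 - 4x + 15/2
image of x^3: (1/9)x^3 - 12x^2 + (63/2)x - 41/2
each image's coordinates form column j of the matrix


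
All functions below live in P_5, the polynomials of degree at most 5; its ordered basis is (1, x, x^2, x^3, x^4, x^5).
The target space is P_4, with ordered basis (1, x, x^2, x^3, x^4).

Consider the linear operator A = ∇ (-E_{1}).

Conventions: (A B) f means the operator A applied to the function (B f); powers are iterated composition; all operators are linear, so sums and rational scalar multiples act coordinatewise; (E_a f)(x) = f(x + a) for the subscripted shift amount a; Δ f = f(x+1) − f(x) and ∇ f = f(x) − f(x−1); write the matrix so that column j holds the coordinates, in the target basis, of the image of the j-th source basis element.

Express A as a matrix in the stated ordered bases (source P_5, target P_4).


the matrix is [[0, -1, -1, -1, -1, -1]; [0, 0, -2, -3, -4, -5]; [0, 0, 0, -3, -6, -10]; [0, 0, 0, 0, -4, -10]; [0, 0, 0, 0, 0, -5]] (rows listed top to bottom)

image of 1: 0
image of x: -1
image of x^2: -2x - 1
image of x^3: -3x^2 - 3x - 1
image of x^4: -4x^3 - 6x^2 - 4x - 1
image of x^5: -5x^4 - 10x^3 - 10x^2 - 5x - 1
each image's coordinates form column j of the matrix


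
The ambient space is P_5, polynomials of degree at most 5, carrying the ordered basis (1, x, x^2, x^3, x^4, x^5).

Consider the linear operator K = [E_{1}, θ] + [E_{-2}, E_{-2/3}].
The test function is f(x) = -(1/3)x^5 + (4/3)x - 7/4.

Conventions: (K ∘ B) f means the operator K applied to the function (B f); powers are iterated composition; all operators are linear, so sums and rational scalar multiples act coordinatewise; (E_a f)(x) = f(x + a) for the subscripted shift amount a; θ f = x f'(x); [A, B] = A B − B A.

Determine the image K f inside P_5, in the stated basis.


the result is g(x) = -(5/3)x^4 - (20/3)x^3 - 10x^2 - (20/3)x - 1/3

θ f = -(5/3)x^5 + (4/3)x
E_{1} θ f = -(5/3)x^5 - (25/3)x^4 - (50/3)x^3 - (50/3)x^2 - 7x - 1/3
E_{1} f = -(1/3)x^5 - (5/3)x^4 - (10/3)x^3 - (10/3)x^2 - (1/3)x - 3/4
θ E_{1} f = -(5/3)x^5 - (20/3)x^4 - 10x^3 - (20/3)x^2 - (1/3)x
[E_{1}, θ] f = -(5/3)x^4 - (20/3)x^3 - 10x^2 - (20/3)x - 1/3
E_{-2/3} f = -(1/3)x^5 + (10/9)x^4 - (40/27)x^3 + (80/81)x^2 + (244/243)x - 7567/2916
E_{-2} E_{-2/3} f = -(1/3)x^5 + (40/9)x^4 - (640/27)x^3 + (5120/81)x^2 - (20156/243)x + 115601/2916
E_{-2} f = -(1/3)x^5 + (10/3)x^4 - (40/3)x^3 + (80/3)x^2 - (76/3)x + 25/4
E_{-2/3} E_{-2} f = -(1/3)x^5 + (40/9)x^4 - (640/27)x^3 + (5120/81)x^2 - (20156/243)x + 115601/2916
[E_{-2}, E_{-2/3}] f = 0
([E_{1}, θ] + [E_{-2}, E_{-2/3}]) f = -(5/3)x^4 - (20/3)x^3 - 10x^2 - (20/3)x - 1/3


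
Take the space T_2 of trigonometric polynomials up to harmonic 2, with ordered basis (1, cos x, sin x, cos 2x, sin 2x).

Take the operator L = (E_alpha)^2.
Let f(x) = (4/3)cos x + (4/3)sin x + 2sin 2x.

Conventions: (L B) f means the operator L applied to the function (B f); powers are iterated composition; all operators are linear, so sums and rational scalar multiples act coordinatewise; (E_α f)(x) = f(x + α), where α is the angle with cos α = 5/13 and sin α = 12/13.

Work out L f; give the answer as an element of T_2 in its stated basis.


the image equals g(x) = (4/507)cos x - (956/507)sin x - (57120/28561)cos 2x - (478/28561)sin 2x

E_alpha f = (68/39)cos x - (28/39)sin x + (240/169)cos 2x - (238/169)sin 2x
E_alpha E_alpha f = (4/507)cos x - (956/507)sin x - (57120/28561)cos 2x - (478/28561)sin 2x


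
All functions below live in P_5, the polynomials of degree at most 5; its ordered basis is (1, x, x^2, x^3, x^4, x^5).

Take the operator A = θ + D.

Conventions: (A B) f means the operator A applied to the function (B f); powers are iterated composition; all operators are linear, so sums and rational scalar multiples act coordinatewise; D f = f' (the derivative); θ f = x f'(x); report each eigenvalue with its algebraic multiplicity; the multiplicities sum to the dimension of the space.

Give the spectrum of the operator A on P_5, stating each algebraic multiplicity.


λ = 0 (multiplicity 1), λ = 1 (multiplicity 1), λ = 2 (multiplicity 1), λ = 3 (multiplicity 1), λ = 4 (multiplicity 1), λ = 5 (multiplicity 1)

image of 1: 0
image of x: x + 1
image of x^2: 2x^2 + 2x
image of x^3: 3x^3 + 3x^2
image of x^4: 4x^4 + 4x^3
image of x^5: 5x^5 + 5x^4
the matrix is upper triangular; its diagonal is (0, 1, 2, 3, 4, 5)
for a triangular matrix the eigenvalues are the diagonal entries, with algebraic multiplicity their repetition count


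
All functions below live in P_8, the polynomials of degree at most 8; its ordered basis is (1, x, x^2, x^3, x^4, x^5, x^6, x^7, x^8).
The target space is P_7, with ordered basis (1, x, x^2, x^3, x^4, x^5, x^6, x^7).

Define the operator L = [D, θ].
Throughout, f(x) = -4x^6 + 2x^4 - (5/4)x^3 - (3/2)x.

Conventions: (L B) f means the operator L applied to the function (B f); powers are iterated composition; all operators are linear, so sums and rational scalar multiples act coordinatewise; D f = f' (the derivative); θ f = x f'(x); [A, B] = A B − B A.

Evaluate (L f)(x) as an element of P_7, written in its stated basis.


θ f = -24x^6 + 8x^4 - (15/4)x^3 - (3/2)x
D θ f = -144x^5 + 32x^3 - (45/4)x^2 - 3/2
D f = -24x^5 + 8x^3 - (15/4)x^2 - 3/2
θ D f = -120x^5 + 24x^3 - (15/2)x^2
[D, θ] f = -24x^5 + 8x^3 - (15/4)x^2 - 3/2

the image equals g(x) = -24x^5 + 8x^3 - (15/4)x^2 - 3/2


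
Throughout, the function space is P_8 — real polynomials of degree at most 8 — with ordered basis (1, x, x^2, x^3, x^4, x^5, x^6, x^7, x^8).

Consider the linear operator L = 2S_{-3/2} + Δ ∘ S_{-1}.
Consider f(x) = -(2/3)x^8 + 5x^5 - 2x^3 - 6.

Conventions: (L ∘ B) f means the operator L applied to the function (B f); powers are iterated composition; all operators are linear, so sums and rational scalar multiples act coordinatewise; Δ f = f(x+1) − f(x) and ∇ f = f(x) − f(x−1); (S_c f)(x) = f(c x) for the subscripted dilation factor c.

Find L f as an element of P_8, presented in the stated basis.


the image equals g(x) = -(2187/64)x^8 - (16/3)x^7 - (56/3)x^6 - (5437/48)x^5 - (215/3)x^4 - (443/6)x^3 - (188/3)x^2 - (73/3)x - 47/3

S_{-3/2} f = -(2187/128)x^8 - (1215/32)x^5 + (27/4)x^3 - 6
(2S_{-3/2}) f = -(2187/64)x^8 - (1215/16)x^5 + (27/2)x^3 - 12
S_{-1} f = -(2/3)x^8 - 5x^5 + 2x^3 - 6
Δ S_{-1} f = -(16/3)x^7 - (56/3)x^6 - (112/3)x^5 - (215/3)x^4 - (262/3)x^3 - (188/3)x^2 - (73/3)x - 11/3
(2S_{-3/2} + Δ ∘ S_{-1}) f = -(2187/64)x^8 - (16/3)x^7 - (56/3)x^6 - (5437/48)x^5 - (215/3)x^4 - (443/6)x^3 - (188/3)x^2 - (73/3)x - 47/3


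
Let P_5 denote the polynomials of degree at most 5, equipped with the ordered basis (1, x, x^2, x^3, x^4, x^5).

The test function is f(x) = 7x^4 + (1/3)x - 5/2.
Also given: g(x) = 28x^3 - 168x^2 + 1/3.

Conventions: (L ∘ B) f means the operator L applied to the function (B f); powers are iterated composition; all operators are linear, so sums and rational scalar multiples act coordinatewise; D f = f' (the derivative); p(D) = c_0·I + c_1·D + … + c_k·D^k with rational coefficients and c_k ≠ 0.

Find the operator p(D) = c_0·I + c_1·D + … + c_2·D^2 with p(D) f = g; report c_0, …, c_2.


c_0 = 0, c_1 = 1, c_2 = -2

D^0 f = 7x^4 + (1/3)x - 5/2
D^1 f = 28x^3 + 1/3
D^2 f = 84x^2
matching coefficients of g against c_0 f + c_1 Df + … from the top degree down determines the c_i
solution: c_0 = 0, c_1 = 1, c_2 = -2


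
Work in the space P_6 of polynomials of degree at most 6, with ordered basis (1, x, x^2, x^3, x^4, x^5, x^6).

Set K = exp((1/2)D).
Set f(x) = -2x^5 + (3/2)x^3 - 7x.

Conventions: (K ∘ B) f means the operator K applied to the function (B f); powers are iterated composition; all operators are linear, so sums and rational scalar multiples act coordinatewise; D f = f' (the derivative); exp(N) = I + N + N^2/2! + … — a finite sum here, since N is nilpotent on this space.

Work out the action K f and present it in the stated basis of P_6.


order-1 term: -5x^4 + (9/4)x^2 - 7/2
order-2 term: -5x^3 + (9/8)x
order-3 term: -(5/2)x^2 + 3/16
order-4 term: -(5/8)x
order-5 term: -1/16
the series for exp((1/2)D) f terminates at order 5
exp((1/2)D) f = -2x^5 - 5x^4 - (7/2)x^3 - (1/4)x^2 - (13/2)x - 27/8

g(x) = -2x^5 - 5x^4 - (7/2)x^3 - (1/4)x^2 - (13/2)x - 27/8


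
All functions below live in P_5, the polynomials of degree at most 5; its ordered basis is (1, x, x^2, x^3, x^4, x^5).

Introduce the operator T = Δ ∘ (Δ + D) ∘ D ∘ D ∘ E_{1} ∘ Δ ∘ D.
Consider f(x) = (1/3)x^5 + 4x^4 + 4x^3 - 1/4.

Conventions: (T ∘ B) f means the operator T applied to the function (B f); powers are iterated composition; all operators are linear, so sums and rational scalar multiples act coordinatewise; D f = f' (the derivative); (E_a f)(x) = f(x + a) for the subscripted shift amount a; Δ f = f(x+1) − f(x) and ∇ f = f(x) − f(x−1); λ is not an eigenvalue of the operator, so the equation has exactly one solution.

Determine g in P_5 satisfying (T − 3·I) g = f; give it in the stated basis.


write g with unknown coordinates in the stated basis and equate coefficients in (T − 3·I) g = f
solving from the highest basis element down gives g = -(1/9)x^5 - (4/3)x^4 - (4/3)x^3 + 1/12
check: T g = 0
so T g − 3·g = (1/3)x^5 + 4x^4 + 4x^3 - 1/4 = f ✓

the result is g(x) = -(1/9)x^5 - (4/3)x^4 - (4/3)x^3 + 1/12


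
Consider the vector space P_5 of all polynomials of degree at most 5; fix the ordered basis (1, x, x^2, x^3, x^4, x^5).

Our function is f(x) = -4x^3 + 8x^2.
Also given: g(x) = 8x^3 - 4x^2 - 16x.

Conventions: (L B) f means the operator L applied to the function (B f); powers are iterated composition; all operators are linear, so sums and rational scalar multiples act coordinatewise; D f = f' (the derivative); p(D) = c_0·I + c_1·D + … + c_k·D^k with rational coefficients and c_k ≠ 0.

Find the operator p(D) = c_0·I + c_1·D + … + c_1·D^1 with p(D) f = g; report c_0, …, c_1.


c_0 = -2, c_1 = -1

D^0 f = -4x^3 + 8x^2
D^1 f = -12x^2 + 16x
matching coefficients of g against c_0 f + c_1 Df + … from the top degree down determines the c_i
solution: c_0 = -2, c_1 = -1


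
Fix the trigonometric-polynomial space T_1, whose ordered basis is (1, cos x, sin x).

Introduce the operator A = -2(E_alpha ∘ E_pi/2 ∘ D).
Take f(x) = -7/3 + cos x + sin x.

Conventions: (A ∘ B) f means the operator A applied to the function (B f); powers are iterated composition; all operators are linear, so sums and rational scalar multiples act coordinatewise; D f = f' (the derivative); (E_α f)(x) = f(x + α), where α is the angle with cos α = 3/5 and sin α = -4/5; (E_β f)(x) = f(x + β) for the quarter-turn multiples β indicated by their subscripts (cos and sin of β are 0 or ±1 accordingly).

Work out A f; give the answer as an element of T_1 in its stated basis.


D f = cos x - sin x
E_pi/2 D f = -cos x - sin x
E_alpha E_pi/2 D f = (1/5)cos x - (7/5)sin x
(-2(E_alpha ∘ E_pi/2 ∘ D)) f = -(2/5)cos x + (14/5)sin x

the image equals g(x) = -(2/5)cos x + (14/5)sin x


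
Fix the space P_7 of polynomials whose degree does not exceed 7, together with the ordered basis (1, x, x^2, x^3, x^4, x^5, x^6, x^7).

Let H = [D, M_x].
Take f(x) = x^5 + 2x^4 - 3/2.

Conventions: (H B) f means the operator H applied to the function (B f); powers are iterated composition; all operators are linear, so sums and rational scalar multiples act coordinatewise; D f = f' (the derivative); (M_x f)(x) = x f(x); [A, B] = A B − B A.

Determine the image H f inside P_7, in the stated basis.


the image equals g(x) = x^5 + 2x^4 - 3/2

M_x f = x^6 + 2x^5 - (3/2)x
D M_x f = 6x^5 + 10x^4 - 3/2
D f = 5x^4 + 8x^3
M_x D f = 5x^5 + 8x^4
[D, M_x] f = x^5 + 2x^4 - 3/2


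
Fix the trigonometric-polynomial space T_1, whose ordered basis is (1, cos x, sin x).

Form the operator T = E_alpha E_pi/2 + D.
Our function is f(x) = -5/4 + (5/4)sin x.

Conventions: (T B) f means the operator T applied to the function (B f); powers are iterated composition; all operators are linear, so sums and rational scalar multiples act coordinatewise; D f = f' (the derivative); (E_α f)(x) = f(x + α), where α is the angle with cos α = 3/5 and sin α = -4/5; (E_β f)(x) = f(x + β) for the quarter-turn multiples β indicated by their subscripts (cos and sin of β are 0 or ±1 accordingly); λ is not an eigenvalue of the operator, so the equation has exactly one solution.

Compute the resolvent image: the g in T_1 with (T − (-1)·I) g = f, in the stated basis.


g(x) = -5/8 - (10/29)cos x + (45/116)sin x

write g with unknown coordinates in the stated basis and equate coefficients in (T − (-1)·I) g = f
solving from the highest basis element down gives g = -5/8 - (10/29)cos x + (45/116)sin x
check: T g = -5/8 + (10/29)cos x + (25/29)sin x
so T g − (-1)·g = -5/4 + (5/4)sin x = f ✓


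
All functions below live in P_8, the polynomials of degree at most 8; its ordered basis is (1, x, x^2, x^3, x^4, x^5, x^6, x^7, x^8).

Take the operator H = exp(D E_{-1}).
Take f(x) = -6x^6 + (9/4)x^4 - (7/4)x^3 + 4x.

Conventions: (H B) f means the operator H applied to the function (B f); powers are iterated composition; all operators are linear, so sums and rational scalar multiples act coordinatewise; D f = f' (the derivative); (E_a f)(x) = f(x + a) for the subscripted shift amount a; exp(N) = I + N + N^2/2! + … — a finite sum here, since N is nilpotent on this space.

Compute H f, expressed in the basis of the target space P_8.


g(x) = -6x^6 - 36x^5 + (369/4)x^4 + (989/4)x^3 - (3315/4)x^2 + (541/4)x + 2391/4

order-1 term: -36x^5 + 180x^4 - 351x^3 + (1311/4)x^2 - (285/2)x + 103/4
order-2 term: -90x^4 + 720x^3 - (4293/2)x^2 + (11283/4)x - 2751/2
order-3 term: -120x^3 + 1080x^2 - 3231x + 12845/4
order-4 term: -90x^2 + 720x - 5751/4
order-5 term: -36x + 180
order-6 term: -6
the series for exp(D E_{-1}) f terminates at order 6
exp(D E_{-1}) f = -6x^6 - 36x^5 + (369/4)x^4 + (989/4)x^3 - (3315/4)x^2 + (541/4)x + 2391/4


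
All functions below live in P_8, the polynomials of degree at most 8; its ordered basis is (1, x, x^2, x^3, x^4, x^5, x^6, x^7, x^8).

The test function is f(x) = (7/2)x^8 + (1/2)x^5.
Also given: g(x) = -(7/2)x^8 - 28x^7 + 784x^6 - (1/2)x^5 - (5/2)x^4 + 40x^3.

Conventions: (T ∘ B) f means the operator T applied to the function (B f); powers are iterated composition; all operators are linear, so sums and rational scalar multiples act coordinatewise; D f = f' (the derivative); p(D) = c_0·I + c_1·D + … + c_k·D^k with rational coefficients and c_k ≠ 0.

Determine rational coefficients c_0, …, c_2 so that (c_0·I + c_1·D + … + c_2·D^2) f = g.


c_0 = -1, c_1 = -1, c_2 = 4

D^0 f = (7/2)x^8 + (1/2)x^5
D^1 f = 28x^7 + (5/2)x^4
D^2 f = 196x^6 + 10x^3
matching coefficients of g against c_0 f + c_1 Df + … from the top degree down determines the c_i
solution: c_0 = -1, c_1 = -1, c_2 = 4


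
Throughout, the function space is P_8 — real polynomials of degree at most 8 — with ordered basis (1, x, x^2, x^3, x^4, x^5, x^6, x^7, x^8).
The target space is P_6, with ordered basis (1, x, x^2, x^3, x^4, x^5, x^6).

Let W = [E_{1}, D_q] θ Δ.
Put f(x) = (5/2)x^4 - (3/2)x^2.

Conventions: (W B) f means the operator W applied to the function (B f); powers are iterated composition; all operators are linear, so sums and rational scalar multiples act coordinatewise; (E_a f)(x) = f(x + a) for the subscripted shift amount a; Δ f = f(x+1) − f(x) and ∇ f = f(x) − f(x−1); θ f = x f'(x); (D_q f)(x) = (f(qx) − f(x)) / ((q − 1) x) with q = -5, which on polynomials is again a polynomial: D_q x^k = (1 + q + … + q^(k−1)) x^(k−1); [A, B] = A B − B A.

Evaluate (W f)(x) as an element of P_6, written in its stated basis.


Δ f = 10x^3 + 15x^2 + 7x + 1
θ Δ f = 30x^3 + 30x^2 + 7x
D_q (θ Δ) f = 630x^2 - 120x + 7
E_{1} D_q (θ Δ) f = 630x^2 + 1140x + 517
E_{1} (θ Δ) f = 30x^3 + 120x^2 + 157x + 67
D_q E_{1} (θ Δ) f = 630x^2 - 480x + 157
[E_{1}, D_q] (θ Δ) f = 1620x + 360

the result is g(x) = 1620x + 360


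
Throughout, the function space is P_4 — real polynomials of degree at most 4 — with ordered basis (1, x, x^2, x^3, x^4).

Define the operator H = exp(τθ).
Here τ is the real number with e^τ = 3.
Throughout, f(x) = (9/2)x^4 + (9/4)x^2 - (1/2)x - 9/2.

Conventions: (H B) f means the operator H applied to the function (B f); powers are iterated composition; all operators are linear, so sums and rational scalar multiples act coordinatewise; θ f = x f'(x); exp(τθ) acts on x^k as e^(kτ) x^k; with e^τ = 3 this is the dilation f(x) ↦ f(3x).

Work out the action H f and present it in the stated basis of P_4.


the image equals g(x) = (729/2)x^4 + (81/4)x^2 - (3/2)x - 9/2

exp(τθ) x^k = e^(kτ) x^k; with e^τ = 3 this sends x^k to 3^k x^k
x ↦ 3 x
x^2 ↦ 9 x^2
x^4 ↦ 81 x^4
applying this coordinatewise to f: exp(τθ) f = (729/2)x^4 + (81/4)x^2 - (3/2)x - 9/2


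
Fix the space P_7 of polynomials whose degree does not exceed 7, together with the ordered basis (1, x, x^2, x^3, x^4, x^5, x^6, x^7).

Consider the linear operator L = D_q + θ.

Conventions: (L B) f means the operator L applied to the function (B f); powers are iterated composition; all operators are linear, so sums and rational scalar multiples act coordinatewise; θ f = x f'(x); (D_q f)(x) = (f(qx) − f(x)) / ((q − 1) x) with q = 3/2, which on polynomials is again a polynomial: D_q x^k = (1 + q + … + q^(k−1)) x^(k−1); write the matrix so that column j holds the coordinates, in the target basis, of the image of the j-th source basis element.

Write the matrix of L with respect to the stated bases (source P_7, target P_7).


image of 1: 0
image of x: x + 1
image of x^2: 2x^2 + (5/2)x
image of x^3: 3x^3 + (19/4)x^2
image of x^4: 4x^4 + (65/8)x^3
image of x^5: 5x^5 + (211/16)x^4
image of x^6: 6x^6 + (665/32)x^5
image of x^7: 7x^7 + (2059/64)x^6
each image's coordinates form column j of the matrix

the matrix is [[0, 1, 0, 0, 0, 0, 0, 0]; [0, 1, 5/2, 0, 0, 0, 0, 0]; [0, 0, 2, 19/4, 0, 0, 0, 0]; [0, 0, 0, 3, 65/8, 0, 0, 0]; [0, 0, 0, 0, 4, 211/16, 0, 0]; [0, 0, 0, 0, 0, 5, 665/32, 0]; [0, 0, 0, 0, 0, 0, 6, 2059/64]; [0, 0, 0, 0, 0, 0, 0, 7]] (rows listed top to bottom)


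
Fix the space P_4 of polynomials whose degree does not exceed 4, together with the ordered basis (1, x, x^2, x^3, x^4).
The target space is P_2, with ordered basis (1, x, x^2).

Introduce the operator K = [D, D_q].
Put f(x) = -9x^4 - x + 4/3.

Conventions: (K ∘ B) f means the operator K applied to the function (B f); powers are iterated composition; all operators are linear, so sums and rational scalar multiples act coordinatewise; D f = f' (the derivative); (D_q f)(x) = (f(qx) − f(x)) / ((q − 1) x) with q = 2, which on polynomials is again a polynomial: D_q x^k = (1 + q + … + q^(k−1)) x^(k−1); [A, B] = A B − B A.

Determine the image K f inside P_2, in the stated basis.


D_q f = -135x^3 - 1
D D_q f = -405x^2
D f = -36x^3 - 1
D_q D f = -252x^2
[D, D_q] f = -153x^2

the image equals g(x) = -153x^2


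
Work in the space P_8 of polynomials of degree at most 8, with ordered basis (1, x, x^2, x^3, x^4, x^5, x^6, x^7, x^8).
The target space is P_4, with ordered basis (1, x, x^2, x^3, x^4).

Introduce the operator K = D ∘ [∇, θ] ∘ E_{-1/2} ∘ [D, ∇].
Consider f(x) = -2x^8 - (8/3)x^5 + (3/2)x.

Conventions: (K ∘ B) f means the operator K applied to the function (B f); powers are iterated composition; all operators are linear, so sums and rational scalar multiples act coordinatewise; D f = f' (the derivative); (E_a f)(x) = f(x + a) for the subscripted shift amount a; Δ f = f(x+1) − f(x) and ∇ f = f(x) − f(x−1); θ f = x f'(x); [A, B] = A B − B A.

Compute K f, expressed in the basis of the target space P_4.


∇ f = -16x^7 + 56x^6 - 112x^5 + (380/3)x^4 - (256/3)x^3 + (88/3)x^2 - (8/3)x + 5/6
D ∇ f = -112x^6 + 336x^5 - 560x^4 + (1520/3)x^3 - 256x^2 + (176/3)x - 8/3
D f = -16x^7 - (40/3)x^4 + 3/2
∇ D f = -112x^6 + 336x^5 - 560x^4 + (1520/3)x^3 - 256x^2 + (176/3)x - 8/3
[D, ∇] f = 0
E_{-1/2} [D, ∇] f = 0
θ (E_{-1/2} ∘ [D, ∇]) f = 0
∇ θ (E_{-1/2} ∘ [D, ∇]) f = 0
∇ (E_{-1/2} ∘ [D, ∇]) f = 0
θ ∇ (E_{-1/2} ∘ [D, ∇]) f = 0
[∇, θ] (E_{-1/2} ∘ [D, ∇]) f = 0
D [∇, θ] (E_{-1/2} ∘ [D, ∇]) f = 0

g(x) = 0


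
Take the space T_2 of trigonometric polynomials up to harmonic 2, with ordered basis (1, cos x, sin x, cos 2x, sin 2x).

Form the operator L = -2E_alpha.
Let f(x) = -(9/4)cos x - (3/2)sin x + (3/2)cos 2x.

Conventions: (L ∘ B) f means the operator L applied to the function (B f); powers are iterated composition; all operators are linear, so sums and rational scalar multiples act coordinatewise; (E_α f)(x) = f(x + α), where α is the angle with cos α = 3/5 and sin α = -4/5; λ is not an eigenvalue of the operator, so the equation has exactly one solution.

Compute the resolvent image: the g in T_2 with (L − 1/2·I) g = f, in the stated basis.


write g with unknown coordinates in the stated basis and equate coefficients in (L − 1/2·I) g = f
solving from the highest basis element down gives g = (249/218)cos x - (21/109)sin x + (1/41)cos 2x + (32/41)sin 2x
check: L g = -(183/109)cos x - (174/109)sin x + (62/41)cos 2x + (16/41)sin 2x
so L g − 1/2·g = -(9/4)cos x - (3/2)sin x + (3/2)cos 2x = f ✓

g(x) = (249/218)cos x - (21/109)sin x + (1/41)cos 2x + (32/41)sin 2x


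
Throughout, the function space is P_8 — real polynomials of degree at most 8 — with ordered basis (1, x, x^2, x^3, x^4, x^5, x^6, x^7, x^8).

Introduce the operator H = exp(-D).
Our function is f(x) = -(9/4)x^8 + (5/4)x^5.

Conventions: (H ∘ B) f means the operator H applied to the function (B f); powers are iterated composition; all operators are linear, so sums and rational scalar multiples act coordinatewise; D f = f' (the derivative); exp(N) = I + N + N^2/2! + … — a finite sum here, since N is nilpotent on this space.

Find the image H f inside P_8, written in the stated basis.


the result is g(x) = -(9/4)x^8 + 18x^7 - 63x^6 + (509/4)x^5 - (655/4)x^4 + (277/2)x^3 - (151/2)x^2 + (97/4)x - 7/2

order-1 term: 18x^7 - (25/4)x^4
order-2 term: -63x^6 + (25/2)x^3
order-3 term: 126x^5 - (25/2)x^2
order-4 term: -(315/2)x^4 + (25/4)x
order-5 term: 126x^3 - 5/4
order-6 term: -63x^2
order-7 term: 18x
order-8 term: -9/4
the series for exp(-D) f terminates at order 8
exp(-D) f = -(9/4)x^8 + 18x^7 - 63x^6 + (509/4)x^5 - (655/4)x^4 + (277/2)x^3 - (151/2)x^2 + (97/4)x - 7/2


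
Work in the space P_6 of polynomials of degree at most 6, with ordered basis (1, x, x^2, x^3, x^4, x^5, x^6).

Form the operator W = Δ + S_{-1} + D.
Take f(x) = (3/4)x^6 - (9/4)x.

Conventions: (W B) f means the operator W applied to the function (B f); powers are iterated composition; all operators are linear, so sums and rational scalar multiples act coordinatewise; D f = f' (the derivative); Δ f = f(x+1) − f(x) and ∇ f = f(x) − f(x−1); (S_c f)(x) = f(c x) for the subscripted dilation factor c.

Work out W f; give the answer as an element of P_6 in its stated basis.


the result is g(x) = (3/4)x^6 + 9x^5 + (45/4)x^4 + 15x^3 + (45/4)x^2 + (27/4)x - 15/4

Δ f = (9/2)x^5 + (45/4)x^4 + 15x^3 + (45/4)x^2 + (9/2)x - 3/2
S_{-1} f = (3/4)x^6 + (9/4)x
D f = (9/2)x^5 - 9/4
(Δ + S_{-1} + D) f = (3/4)x^6 + 9x^5 + (45/4)x^4 + 15x^3 + (45/4)x^2 + (27/4)x - 15/4


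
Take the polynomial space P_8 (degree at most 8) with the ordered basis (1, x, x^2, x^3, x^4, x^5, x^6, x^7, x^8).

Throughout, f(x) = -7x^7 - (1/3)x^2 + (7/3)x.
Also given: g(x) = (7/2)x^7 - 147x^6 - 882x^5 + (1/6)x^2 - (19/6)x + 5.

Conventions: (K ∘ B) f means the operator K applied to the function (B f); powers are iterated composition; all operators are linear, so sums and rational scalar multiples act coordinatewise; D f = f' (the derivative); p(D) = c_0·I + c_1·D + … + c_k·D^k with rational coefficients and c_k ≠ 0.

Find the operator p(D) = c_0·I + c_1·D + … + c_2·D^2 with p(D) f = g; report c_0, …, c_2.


D^0 f = -7x^7 - (1/3)x^2 + (7/3)x
D^1 f = -49x^6 - (2/3)x + 7/3
D^2 f = -294x^5 - 2/3
matching coefficients of g against c_0 f + c_1 Df + … from the top degree down determines the c_i
solution: c_0 = -1/2, c_1 = 3, c_2 = 3

c_0 = -1/2, c_1 = 3, c_2 = 3


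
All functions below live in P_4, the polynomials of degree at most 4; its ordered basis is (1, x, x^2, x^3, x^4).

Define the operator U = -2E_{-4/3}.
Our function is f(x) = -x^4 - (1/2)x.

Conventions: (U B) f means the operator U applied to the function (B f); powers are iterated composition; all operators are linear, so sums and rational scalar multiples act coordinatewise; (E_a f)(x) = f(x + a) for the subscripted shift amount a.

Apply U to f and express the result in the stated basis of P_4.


g(x) = 2x^4 - (32/3)x^3 + (64/3)x^2 - (485/27)x + 404/81

E_{-4/3} f = -x^4 + (16/3)x^3 - (32/3)x^2 + (485/54)x - 202/81
(-2E_{-4/3}) f = 2x^4 - (32/3)x^3 + (64/3)x^2 - (485/27)x + 404/81


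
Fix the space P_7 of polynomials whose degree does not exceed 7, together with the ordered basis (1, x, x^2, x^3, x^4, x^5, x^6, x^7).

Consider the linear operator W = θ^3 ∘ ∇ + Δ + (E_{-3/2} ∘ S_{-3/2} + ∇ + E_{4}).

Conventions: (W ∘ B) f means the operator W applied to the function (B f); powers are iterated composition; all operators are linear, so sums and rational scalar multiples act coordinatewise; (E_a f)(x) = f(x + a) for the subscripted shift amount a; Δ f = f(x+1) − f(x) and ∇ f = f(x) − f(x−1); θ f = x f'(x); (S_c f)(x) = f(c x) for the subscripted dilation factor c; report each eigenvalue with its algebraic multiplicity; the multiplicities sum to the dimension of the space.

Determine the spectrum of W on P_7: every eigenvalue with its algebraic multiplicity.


image of 1: 2
image of x: -(1/2)x + 33/4
image of x^2: (13/4)x^2 + (29/4)x + 337/16
image of x^3: -(19/8)x^3 + (915/16)x^2 + (711/32)x + 4953/64
image of x^4: (97/16)x^4 + (813/8)x^3 + (3723/32)x^2 + (6389/32)x + 72097/256
image of x^5: -(211/32)x^5 + (26045/64)x^4 - (17975/64)x^3 + (127525/128)x^2 + (554385/512)x + 1109673/1024
image of x^6: (793/64)x^6 + (43743/64)x^5 - (85905/256)x^4 + (139665/128)x^3 + (4695015/1024)x^2 + (5778447/1024)x + 17308657/4096
image of x^7: -(2059/128)x^7 + (443751/256)x^6 - (1585311/512)x^5 + (6725915/1024)x^4 + (10214575/2048)x^3 + (100100805/4096)x^2 + (223663419/8192)x + 273251193/16384
the matrix is upper triangular; its diagonal is (2, -1/2, 13/4, -19/8, 97/16, -211/32, 793/64, -2059/128)
for a triangular matrix the eigenvalues are the diagonal entries, with algebraic multiplicity their repetition count

λ = -2059/128 (multiplicity 1), λ = -211/32 (multiplicity 1), λ = -19/8 (multiplicity 1), λ = -1/2 (multiplicity 1), λ = 2 (multiplicity 1), λ = 13/4 (multiplicity 1), λ = 97/16 (multiplicity 1), λ = 793/64 (multiplicity 1)


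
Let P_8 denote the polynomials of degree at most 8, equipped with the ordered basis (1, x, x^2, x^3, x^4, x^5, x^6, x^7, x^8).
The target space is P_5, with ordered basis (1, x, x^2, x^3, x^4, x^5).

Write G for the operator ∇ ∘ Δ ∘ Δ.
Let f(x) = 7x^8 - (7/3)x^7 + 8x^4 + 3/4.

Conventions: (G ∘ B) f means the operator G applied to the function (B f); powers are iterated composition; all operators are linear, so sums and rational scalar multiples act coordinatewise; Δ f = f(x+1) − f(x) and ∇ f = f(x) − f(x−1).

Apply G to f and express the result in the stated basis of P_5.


Δ f = 56x^7 + (539/3)x^6 + 343x^5 + (1225/3)x^4 + (1027/3)x^3 + 195x^2 + (215/3)x + 38/3
Δ Δ f = 392x^6 + 2254x^5 + 6370x^4 + (31850/3)x^3 + 10778x^2 + (18706/3)x + 1596
∇ Δ Δ f = 2352x^5 + 5390x^4 + 10780x^3 + 10290x^2 + 6268x + 1566

the result is g(x) = 2352x^5 + 5390x^4 + 10780x^3 + 10290x^2 + 6268x + 1566
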